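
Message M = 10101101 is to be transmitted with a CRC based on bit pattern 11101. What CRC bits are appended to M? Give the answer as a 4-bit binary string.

1011

Append 4 zeros: 101011010000. Divide by 11101 (XOR where the leading bit is 1):
  pos 0: 10101 XOR 11101 = 01000
  pos 1: 10001 XOR 11101 = 01100
  pos 2: 11000 XOR 11101 = 00101
  pos 4: 10110 XOR 11101 = 01011
  pos 5: 10110 XOR 11101 = 01011
  pos 6: 10110 XOR 11101 = 01011
  pos 7: 10110 XOR 11101 = 01011
Remainder (last 4 bits) = 1011. This is the CRC / FCS.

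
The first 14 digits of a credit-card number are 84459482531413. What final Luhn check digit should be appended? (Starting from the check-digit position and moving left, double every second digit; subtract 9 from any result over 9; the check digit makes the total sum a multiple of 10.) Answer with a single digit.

Partial digits right→left: 3 1 4 1 3 5 2 8 4 9 5 4 4 8
Double every second digit counting from the check-digit position (so the 1st, 3rd, 5th, ... of the partial from the right).
  doubled (with −9 where >9): 6 8 6 4 8 1 8 → sum 41
  kept as-is: 1 1 5 8 9 4 8 → sum 36
Total = 41 + 36 = 77.
Check digit = (10 − (77 mod 10)) mod 10 = 3.

3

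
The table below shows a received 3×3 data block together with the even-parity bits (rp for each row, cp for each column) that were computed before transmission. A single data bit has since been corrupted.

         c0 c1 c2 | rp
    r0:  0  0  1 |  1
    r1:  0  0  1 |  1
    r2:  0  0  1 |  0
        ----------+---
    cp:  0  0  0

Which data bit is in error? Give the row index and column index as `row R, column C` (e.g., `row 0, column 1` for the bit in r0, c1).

row 2, column 2

Recompute each row's even parity and compare to rp:
  r0: data parity 1, sent rp 1 → ok
  r1: data parity 1, sent rp 1 → ok
  r2: data parity 1, sent rp 0 → mismatch
Recompute each column's even parity and compare to cp:
  c0: data parity 0, sent cp 0 → ok
  c1: data parity 0, sent cp 0 → ok
  c2: data parity 1, sent cp 0 → mismatch
Exactly one row (r2) and one column (c2) fail → the flipped bit is at their intersection.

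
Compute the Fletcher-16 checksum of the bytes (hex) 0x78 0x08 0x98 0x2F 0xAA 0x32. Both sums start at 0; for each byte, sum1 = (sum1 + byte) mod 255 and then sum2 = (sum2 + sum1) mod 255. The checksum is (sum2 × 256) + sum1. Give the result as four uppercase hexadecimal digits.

Running sums (mod 255):
  after byte 0 (0x78): sum1=120, sum2=120
  after byte 1 (0x08): sum1=128, sum2=248
  after byte 2 (0x98): sum1=25, sum2=18
  after byte 3 (0x2F): sum1=72, sum2=90
  after byte 4 (0xAA): sum1=242, sum2=77
  after byte 5 (0x32): sum1=37, sum2=114
Checksum = sum2·256 + sum1 = 114·256 + 37 = 29221 = 0x7225.

7225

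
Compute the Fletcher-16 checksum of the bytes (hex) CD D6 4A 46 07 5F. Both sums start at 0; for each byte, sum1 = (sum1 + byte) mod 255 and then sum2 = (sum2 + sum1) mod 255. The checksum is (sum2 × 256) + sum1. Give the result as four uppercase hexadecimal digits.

6E9B

Running sums (mod 255):
  after byte 0 (CD): sum1=205, sum2=205
  after byte 1 (D6): sum1=164, sum2=114
  after byte 2 (4A): sum1=238, sum2=97
  after byte 3 (46): sum1=53, sum2=150
  after byte 4 (07): sum1=60, sum2=210
  after byte 5 (5F): sum1=155, sum2=110
Checksum = sum2·256 + sum1 = 110·256 + 155 = 28315 = 0x6E9B.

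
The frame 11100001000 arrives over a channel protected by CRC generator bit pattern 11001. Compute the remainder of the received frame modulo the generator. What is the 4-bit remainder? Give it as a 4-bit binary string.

Modulo-2 division of 11100001000 by 11001:
  pos 0: 11100 XOR 11001 = 00101
  pos 2: 10100 XOR 11001 = 01101
  pos 3: 11011 XOR 11001 = 00010
  pos 6: 10000 XOR 11001 = 01001
Remainder = 1001 (nonzero — an error is detected).

1001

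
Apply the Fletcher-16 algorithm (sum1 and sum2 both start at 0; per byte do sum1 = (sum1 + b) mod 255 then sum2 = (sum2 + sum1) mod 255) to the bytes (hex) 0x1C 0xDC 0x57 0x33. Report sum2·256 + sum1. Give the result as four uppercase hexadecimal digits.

Running sums (mod 255):
  after byte 0 (0x1C): sum1=28, sum2=28
  after byte 1 (0xDC): sum1=248, sum2=21
  after byte 2 (0x57): sum1=80, sum2=101
  after byte 3 (0x33): sum1=131, sum2=232
Checksum = sum2·256 + sum1 = 232·256 + 131 = 59523 = 0xE883.

E883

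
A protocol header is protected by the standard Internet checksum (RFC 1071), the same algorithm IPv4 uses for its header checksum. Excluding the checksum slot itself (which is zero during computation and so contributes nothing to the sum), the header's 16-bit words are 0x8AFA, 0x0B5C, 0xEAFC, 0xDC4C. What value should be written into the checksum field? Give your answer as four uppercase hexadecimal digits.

One's-complement addition (fold any carry out of bit 15 back into bit 0):
  0x8AFA + 0x0B5C = 0x09656
  0x9656 + 0xEAFC = 0x18152 → wrap carry → 0x8153
  0x8153 + 0xDC4C = 0x15D9F → wrap carry → 0x5DA0
One's-complement sum = 0x5DA0.
Checksum = ~0x5DA0 & 0xFFFF = 0xA25F.

A25F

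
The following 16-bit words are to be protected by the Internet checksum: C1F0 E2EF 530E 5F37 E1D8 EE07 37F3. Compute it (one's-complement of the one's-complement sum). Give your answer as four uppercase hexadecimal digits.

A105

One's-complement addition (fold any carry out of bit 15 back into bit 0):
  0xC1F0 + 0xE2EF = 0x1A4DF → wrap carry → 0xA4E0
  0xA4E0 + 0x530E = 0x0F7EE
  0xF7EE + 0x5F37 = 0x15725 → wrap carry → 0x5726
  0x5726 + 0xE1D8 = 0x138FE → wrap carry → 0x38FF
  0x38FF + 0xEE07 = 0x12706 → wrap carry → 0x2707
  0x2707 + 0x37F3 = 0x05EFA
One's-complement sum = 0x5EFA.
Checksum = ~0x5EFA & 0xFFFF = 0xA105.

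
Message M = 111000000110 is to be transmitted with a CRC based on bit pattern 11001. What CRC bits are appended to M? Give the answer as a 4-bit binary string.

1111

Append 4 zeros: 1110000001100000. Divide by 11001 (XOR where the leading bit is 1):
  pos 0: 11100 XOR 11001 = 00101
  pos 2: 10100 XOR 11001 = 01101
  pos 3: 11010 XOR 11001 = 00011
  pos 6: 11011 XOR 11001 = 00010
  pos 9: 10000 XOR 11001 = 01001
  pos 10: 10010 XOR 11001 = 01011
  pos 11: 10110 XOR 11001 = 01111
Remainder (last 4 bits) = 1111. This is the CRC / FCS.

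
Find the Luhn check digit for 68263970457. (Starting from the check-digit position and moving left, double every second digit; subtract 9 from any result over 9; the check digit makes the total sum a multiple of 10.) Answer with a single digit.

Partial digits right→left: 7 5 4 0 7 9 3 6 2 8 6
Double every second digit counting from the check-digit position (so the 1st, 3rd, 5th, ... of the partial from the right).
  doubled (with −9 where >9): 5 8 5 6 4 3 → sum 31
  kept as-is: 5 0 9 6 8 → sum 28
Total = 31 + 28 = 59.
Check digit = (10 − (59 mod 10)) mod 10 = 1.

1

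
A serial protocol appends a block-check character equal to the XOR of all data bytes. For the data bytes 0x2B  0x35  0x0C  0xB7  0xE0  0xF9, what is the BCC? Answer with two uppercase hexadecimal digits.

BC

XOR the bytes together:
  start with 0x2B
  0x2B ⊕ 0x35 = 0x1E
  0x1E ⊕ 0x0C = 0x12
  0x12 ⊕ 0xB7 = 0xA5
  0xA5 ⊕ 0xE0 = 0x45
  0x45 ⊕ 0xF9 = 0xBC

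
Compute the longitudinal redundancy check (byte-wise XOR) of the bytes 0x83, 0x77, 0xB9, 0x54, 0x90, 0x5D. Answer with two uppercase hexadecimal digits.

XOR the bytes together:
  start with 0x83
  0x83 ⊕ 0x77 = 0xF4
  0xF4 ⊕ 0xB9 = 0x4D
  0x4D ⊕ 0x54 = 0x19
  0x19 ⊕ 0x90 = 0x89
  0x89 ⊕ 0x5D = 0xD4

D4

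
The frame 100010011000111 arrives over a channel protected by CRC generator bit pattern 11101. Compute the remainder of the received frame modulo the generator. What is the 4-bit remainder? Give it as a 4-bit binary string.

0001

Modulo-2 division of 100010011000111 by 11101:
  pos 0: 10001 XOR 11101 = 01100
  pos 1: 11000 XOR 11101 = 00101
  pos 3: 10101 XOR 11101 = 01000
  pos 4: 10001 XOR 11101 = 01100
  pos 5: 11000 XOR 11101 = 00101
  pos 7: 10100 XOR 11101 = 01001
  pos 8: 10011 XOR 11101 = 01110
  pos 9: 11101 XOR 11101 = 00000
Remainder = 0001 (nonzero — an error is detected).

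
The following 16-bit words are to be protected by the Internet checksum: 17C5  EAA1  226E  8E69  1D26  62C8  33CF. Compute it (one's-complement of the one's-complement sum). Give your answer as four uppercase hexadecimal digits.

One's-complement addition (fold any carry out of bit 15 back into bit 0):
  0x17C5 + 0xEAA1 = 0x10266 → wrap carry → 0x0267
  0x0267 + 0x226E = 0x024D5
  0x24D5 + 0x8E69 = 0x0B33E
  0xB33E + 0x1D26 = 0x0D064
  0xD064 + 0x62C8 = 0x1332C → wrap carry → 0x332D
  0x332D + 0x33CF = 0x066FC
One's-complement sum = 0x66FC.
Checksum = ~0x66FC & 0xFFFF = 0x9903.

9903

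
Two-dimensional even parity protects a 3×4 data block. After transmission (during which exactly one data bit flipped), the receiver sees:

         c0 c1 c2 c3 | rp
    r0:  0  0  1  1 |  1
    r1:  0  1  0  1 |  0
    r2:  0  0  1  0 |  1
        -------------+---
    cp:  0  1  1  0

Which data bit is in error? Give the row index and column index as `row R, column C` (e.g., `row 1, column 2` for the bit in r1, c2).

Recompute each row's even parity and compare to rp:
  r0: data parity 0, sent rp 1 → mismatch
  r1: data parity 0, sent rp 0 → ok
  r2: data parity 1, sent rp 1 → ok
Recompute each column's even parity and compare to cp:
  c0: data parity 0, sent cp 0 → ok
  c1: data parity 1, sent cp 1 → ok
  c2: data parity 0, sent cp 1 → mismatch
  c3: data parity 0, sent cp 0 → ok
Exactly one row (r0) and one column (c2) fail → the flipped bit is at their intersection.

row 0, column 2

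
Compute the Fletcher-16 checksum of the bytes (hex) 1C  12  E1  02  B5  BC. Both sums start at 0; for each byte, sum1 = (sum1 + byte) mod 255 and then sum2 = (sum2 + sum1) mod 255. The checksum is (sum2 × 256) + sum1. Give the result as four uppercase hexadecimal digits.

Running sums (mod 255):
  after byte 0 (1C): sum1=28, sum2=28
  after byte 1 (12): sum1=46, sum2=74
  after byte 2 (E1): sum1=16, sum2=90
  after byte 3 (02): sum1=18, sum2=108
  after byte 4 (B5): sum1=199, sum2=52
  after byte 5 (BC): sum1=132, sum2=184
Checksum = sum2·256 + sum1 = 184·256 + 132 = 47236 = 0xB884.

B884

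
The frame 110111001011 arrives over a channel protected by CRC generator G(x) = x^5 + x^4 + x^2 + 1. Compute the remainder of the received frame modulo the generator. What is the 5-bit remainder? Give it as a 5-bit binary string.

Modulo-2 division of 110111001011 by 110101:
  pos 0: 110111 XOR 110101 = 000010
  pos 4: 100010 XOR 110101 = 010111
  pos 5: 101111 XOR 110101 = 011010
  pos 6: 110101 XOR 110101 = 000000
Remainder = 00000 (zero — the frame passes the CRC check).

00000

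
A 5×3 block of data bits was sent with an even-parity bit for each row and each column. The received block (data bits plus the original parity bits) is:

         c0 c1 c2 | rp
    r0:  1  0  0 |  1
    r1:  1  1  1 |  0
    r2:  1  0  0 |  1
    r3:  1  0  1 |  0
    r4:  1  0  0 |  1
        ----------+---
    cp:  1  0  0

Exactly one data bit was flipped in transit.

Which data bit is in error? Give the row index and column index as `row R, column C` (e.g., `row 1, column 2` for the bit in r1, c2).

Recompute each row's even parity and compare to rp:
  r0: data parity 1, sent rp 1 → ok
  r1: data parity 1, sent rp 0 → mismatch
  r2: data parity 1, sent rp 1 → ok
  r3: data parity 0, sent rp 0 → ok
  r4: data parity 1, sent rp 1 → ok
Recompute each column's even parity and compare to cp:
  c0: data parity 1, sent cp 1 → ok
  c1: data parity 1, sent cp 0 → mismatch
  c2: data parity 0, sent cp 0 → ok
Exactly one row (r1) and one column (c1) fail → the flipped bit is at their intersection.

row 1, column 1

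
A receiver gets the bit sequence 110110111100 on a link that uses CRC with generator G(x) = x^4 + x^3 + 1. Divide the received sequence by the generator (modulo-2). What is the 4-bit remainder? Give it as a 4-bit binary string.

0000

Modulo-2 division of 110110111100 by 11001:
  pos 0: 11011 XOR 11001 = 00010
  pos 3: 10011 XOR 11001 = 01010
  pos 4: 10101 XOR 11001 = 01100
  pos 5: 11001 XOR 11001 = 00000
Remainder = 0000 (zero — the frame passes the CRC check).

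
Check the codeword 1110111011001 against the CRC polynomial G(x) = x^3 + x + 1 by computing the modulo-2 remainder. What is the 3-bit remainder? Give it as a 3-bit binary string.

Modulo-2 division of 1110111011001 by 1011:
  pos 0: 1110 XOR 1011 = 0101
  pos 1: 1011 XOR 1011 = 0000
  pos 5: 1101 XOR 1011 = 0110
  pos 6: 1101 XOR 1011 = 0110
  pos 7: 1100 XOR 1011 = 0111
  pos 8: 1110 XOR 1011 = 0101
  pos 9: 1011 XOR 1011 = 0000
Remainder = 000 (zero — the frame passes the CRC check).

000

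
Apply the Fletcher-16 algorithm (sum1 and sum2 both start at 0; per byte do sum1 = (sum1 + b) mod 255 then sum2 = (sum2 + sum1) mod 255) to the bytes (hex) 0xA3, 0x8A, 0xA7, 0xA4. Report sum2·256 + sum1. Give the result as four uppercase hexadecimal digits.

Running sums (mod 255):
  after byte 0 (0xA3): sum1=163, sum2=163
  after byte 1 (0x8A): sum1=46, sum2=209
  after byte 2 (0xA7): sum1=213, sum2=167
  after byte 3 (0xA4): sum1=122, sum2=34
Checksum = sum2·256 + sum1 = 34·256 + 122 = 8826 = 0x227A.

227A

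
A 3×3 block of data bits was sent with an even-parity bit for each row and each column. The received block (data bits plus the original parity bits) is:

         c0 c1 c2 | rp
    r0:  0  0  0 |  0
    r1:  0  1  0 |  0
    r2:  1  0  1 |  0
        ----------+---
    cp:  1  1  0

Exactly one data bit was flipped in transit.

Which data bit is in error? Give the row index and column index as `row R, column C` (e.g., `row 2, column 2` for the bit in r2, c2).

row 1, column 2

Recompute each row's even parity and compare to rp:
  r0: data parity 0, sent rp 0 → ok
  r1: data parity 1, sent rp 0 → mismatch
  r2: data parity 0, sent rp 0 → ok
Recompute each column's even parity and compare to cp:
  c0: data parity 1, sent cp 1 → ok
  c1: data parity 1, sent cp 1 → ok
  c2: data parity 1, sent cp 0 → mismatch
Exactly one row (r1) and one column (c2) fail → the flipped bit is at their intersection.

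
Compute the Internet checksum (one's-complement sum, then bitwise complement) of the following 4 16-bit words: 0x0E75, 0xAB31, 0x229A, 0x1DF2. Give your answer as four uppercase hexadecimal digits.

One's-complement addition (fold any carry out of bit 15 back into bit 0):
  0x0E75 + 0xAB31 = 0x0B9A6
  0xB9A6 + 0x229A = 0x0DC40
  0xDC40 + 0x1DF2 = 0x0FA32
One's-complement sum = 0xFA32.
Checksum = ~0xFA32 & 0xFFFF = 0x05CD.

05CD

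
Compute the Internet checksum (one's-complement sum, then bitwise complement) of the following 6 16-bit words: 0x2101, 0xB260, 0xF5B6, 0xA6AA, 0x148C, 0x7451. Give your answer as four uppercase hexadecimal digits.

075F

One's-complement addition (fold any carry out of bit 15 back into bit 0):
  0x2101 + 0xB260 = 0x0D361
  0xD361 + 0xF5B6 = 0x1C917 → wrap carry → 0xC918
  0xC918 + 0xA6AA = 0x16FC2 → wrap carry → 0x6FC3
  0x6FC3 + 0x148C = 0x0844F
  0x844F + 0x7451 = 0x0F8A0
One's-complement sum = 0xF8A0.
Checksum = ~0xF8A0 & 0xFFFF = 0x075F.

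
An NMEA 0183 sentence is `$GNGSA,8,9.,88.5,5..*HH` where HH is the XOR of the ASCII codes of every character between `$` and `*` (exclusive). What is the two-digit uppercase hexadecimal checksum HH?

5D

XOR the ASCII codes of the payload characters:
  'G' = 0x47 → acc = 0x47
  'N' = 0x4E → acc = 0x09
  'G' = 0x47 → acc = 0x4E
  'S' = 0x53 → acc = 0x1D
  'A' = 0x41 → acc = 0x5C
  ',' = 0x2C → acc = 0x70
  '8' = 0x38 → acc = 0x48
  ',' = 0x2C → acc = 0x64
  '9' = 0x39 → acc = 0x5D
  '.' = 0x2E → acc = 0x73
  ',' = 0x2C → acc = 0x5F
  '8' = 0x38 → acc = 0x67
  '8' = 0x38 → acc = 0x5F
  '.' = 0x2E → acc = 0x71
  '5' = 0x35 → acc = 0x44
  ',' = 0x2C → acc = 0x68
  '5' = 0x35 → acc = 0x5D
  '.' = 0x2E → acc = 0x73
  '.' = 0x2E → acc = 0x5D
Checksum = 0x5D.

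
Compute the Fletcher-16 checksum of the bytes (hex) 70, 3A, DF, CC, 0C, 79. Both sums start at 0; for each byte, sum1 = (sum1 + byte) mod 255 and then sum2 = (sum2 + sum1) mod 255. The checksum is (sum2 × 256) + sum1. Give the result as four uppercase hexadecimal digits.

3DDC

Running sums (mod 255):
  after byte 0 (70): sum1=112, sum2=112
  after byte 1 (3A): sum1=170, sum2=27
  after byte 2 (DF): sum1=138, sum2=165
  after byte 3 (CC): sum1=87, sum2=252
  after byte 4 (0C): sum1=99, sum2=96
  after byte 5 (79): sum1=220, sum2=61
Checksum = sum2·256 + sum1 = 61·256 + 220 = 15836 = 0x3DDC.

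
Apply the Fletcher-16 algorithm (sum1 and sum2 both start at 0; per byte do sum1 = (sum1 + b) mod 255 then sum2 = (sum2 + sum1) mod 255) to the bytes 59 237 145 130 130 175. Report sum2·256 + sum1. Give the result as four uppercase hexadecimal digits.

Running sums (mod 255):
  after byte 0 (59): sum1=59, sum2=59
  after byte 1 (237): sum1=41, sum2=100
  after byte 2 (145): sum1=186, sum2=31
  after byte 3 (130): sum1=61, sum2=92
  after byte 4 (130): sum1=191, sum2=28
  after byte 5 (175): sum1=111, sum2=139
Checksum = sum2·256 + sum1 = 139·256 + 111 = 35695 = 0x8B6F.

8B6F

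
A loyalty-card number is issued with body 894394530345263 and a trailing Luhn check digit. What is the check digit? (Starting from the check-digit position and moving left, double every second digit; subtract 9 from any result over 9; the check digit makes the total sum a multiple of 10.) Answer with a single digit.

4

Partial digits right→left: 3 6 2 5 4 3 0 3 5 4 9 3 4 9 8
Double every second digit counting from the check-digit position (so the 1st, 3rd, 5th, ... of the partial from the right).
  doubled (with −9 where >9): 6 4 8 0 1 9 8 7 → sum 43
  kept as-is: 6 5 3 3 4 3 9 → sum 33
Total = 43 + 33 = 76.
Check digit = (10 − (76 mod 10)) mod 10 = 4.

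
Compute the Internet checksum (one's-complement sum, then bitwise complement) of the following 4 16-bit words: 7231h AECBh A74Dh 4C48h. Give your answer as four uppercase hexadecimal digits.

EB6C

One's-complement addition (fold any carry out of bit 15 back into bit 0):
  0x7231 + 0xAECB = 0x120FC → wrap carry → 0x20FD
  0x20FD + 0xA74D = 0x0C84A
  0xC84A + 0x4C48 = 0x11492 → wrap carry → 0x1493
One's-complement sum = 0x1493.
Checksum = ~0x1493 & 0xFFFF = 0xEB6C.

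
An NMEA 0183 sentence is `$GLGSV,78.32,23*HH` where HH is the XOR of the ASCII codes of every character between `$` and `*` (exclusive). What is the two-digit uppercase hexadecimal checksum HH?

68

XOR the ASCII codes of the payload characters:
  'G' = 0x47 → acc = 0x47
  'L' = 0x4C → acc = 0x0B
  'G' = 0x47 → acc = 0x4C
  'S' = 0x53 → acc = 0x1F
  'V' = 0x56 → acc = 0x49
  ',' = 0x2C → acc = 0x65
  '7' = 0x37 → acc = 0x52
  '8' = 0x38 → acc = 0x6A
  '.' = 0x2E → acc = 0x44
  '3' = 0x33 → acc = 0x77
  '2' = 0x32 → acc = 0x45
  ',' = 0x2C → acc = 0x69
  '2' = 0x32 → acc = 0x5B
  '3' = 0x33 → acc = 0x68
Checksum = 0x68.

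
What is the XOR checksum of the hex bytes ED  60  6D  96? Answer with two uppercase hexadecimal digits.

XOR the bytes together:
  start with 0xED
  0xED ⊕ 0x60 = 0x8D
  0x8D ⊕ 0x6D = 0xE0
  0xE0 ⊕ 0x96 = 0x76

76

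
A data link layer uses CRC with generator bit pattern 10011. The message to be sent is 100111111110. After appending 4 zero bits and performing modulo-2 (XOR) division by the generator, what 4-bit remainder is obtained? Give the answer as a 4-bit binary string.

1001

Append 4 zeros: 1001111111100000. Divide by 10011 (XOR where the leading bit is 1):
  pos 0: 10011 XOR 10011 = 00000
  pos 5: 11111 XOR 10011 = 01100
  pos 6: 11001 XOR 10011 = 01010
  pos 7: 10100 XOR 10011 = 00111
  pos 9: 11100 XOR 10011 = 01111
  pos 10: 11110 XOR 10011 = 01101
  pos 11: 11010 XOR 10011 = 01001
Remainder (last 4 bits) = 1001. This is the CRC / FCS.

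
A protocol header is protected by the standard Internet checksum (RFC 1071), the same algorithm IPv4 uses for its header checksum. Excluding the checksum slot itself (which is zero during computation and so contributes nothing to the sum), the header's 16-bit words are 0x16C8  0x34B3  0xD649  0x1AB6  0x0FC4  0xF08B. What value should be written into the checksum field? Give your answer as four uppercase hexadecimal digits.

One's-complement addition (fold any carry out of bit 15 back into bit 0):
  0x16C8 + 0x34B3 = 0x04B7B
  0x4B7B + 0xD649 = 0x121C4 → wrap carry → 0x21C5
  0x21C5 + 0x1AB6 = 0x03C7B
  0x3C7B + 0x0FC4 = 0x04C3F
  0x4C3F + 0xF08B = 0x13CCA → wrap carry → 0x3CCB
One's-complement sum = 0x3CCB.
Checksum = ~0x3CCB & 0xFFFF = 0xC334.

C334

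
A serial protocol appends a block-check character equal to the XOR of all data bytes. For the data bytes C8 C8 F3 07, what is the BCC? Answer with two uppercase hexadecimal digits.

F4

XOR the bytes together:
  start with 0xC8
  0xC8 ⊕ 0xC8 = 0x00
  0x00 ⊕ 0xF3 = 0xF3
  0xF3 ⊕ 0x07 = 0xF4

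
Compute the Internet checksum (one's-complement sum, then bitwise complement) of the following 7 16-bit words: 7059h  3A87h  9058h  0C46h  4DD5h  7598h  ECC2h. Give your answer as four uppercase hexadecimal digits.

One's-complement addition (fold any carry out of bit 15 back into bit 0):
  0x7059 + 0x3A87 = 0x0AAE0
  0xAAE0 + 0x9058 = 0x13B38 → wrap carry → 0x3B39
  0x3B39 + 0x0C46 = 0x0477F
  0x477F + 0x4DD5 = 0x09554
  0x9554 + 0x7598 = 0x10AEC → wrap carry → 0x0AED
  0x0AED + 0xECC2 = 0x0F7AF
One's-complement sum = 0xF7AF.
Checksum = ~0xF7AF & 0xFFFF = 0x0850.

0850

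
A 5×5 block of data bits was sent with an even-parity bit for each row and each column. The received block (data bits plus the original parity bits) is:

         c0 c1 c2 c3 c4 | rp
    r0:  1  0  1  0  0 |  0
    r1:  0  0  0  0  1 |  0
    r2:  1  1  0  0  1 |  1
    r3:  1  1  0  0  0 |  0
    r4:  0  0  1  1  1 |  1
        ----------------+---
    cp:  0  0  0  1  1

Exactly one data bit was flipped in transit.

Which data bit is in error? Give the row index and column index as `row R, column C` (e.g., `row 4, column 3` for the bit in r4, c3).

Recompute each row's even parity and compare to rp:
  r0: data parity 0, sent rp 0 → ok
  r1: data parity 1, sent rp 0 → mismatch
  r2: data parity 1, sent rp 1 → ok
  r3: data parity 0, sent rp 0 → ok
  r4: data parity 1, sent rp 1 → ok
Recompute each column's even parity and compare to cp:
  c0: data parity 1, sent cp 0 → mismatch
  c1: data parity 0, sent cp 0 → ok
  c2: data parity 0, sent cp 0 → ok
  c3: data parity 1, sent cp 1 → ok
  c4: data parity 1, sent cp 1 → ok
Exactly one row (r1) and one column (c0) fail → the flipped bit is at their intersection.

row 1, column 0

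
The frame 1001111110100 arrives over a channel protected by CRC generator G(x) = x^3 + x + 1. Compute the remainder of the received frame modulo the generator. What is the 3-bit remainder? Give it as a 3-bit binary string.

000

Modulo-2 division of 1001111110100 by 1011:
  pos 0: 1001 XOR 1011 = 0010
  pos 2: 1011 XOR 1011 = 0000
  pos 6: 1110 XOR 1011 = 0101
  pos 7: 1011 XOR 1011 = 0000
Remainder = 000 (zero — the frame passes the CRC check).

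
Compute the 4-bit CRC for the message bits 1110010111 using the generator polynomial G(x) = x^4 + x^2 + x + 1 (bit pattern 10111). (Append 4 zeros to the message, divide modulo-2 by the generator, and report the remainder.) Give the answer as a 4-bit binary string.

0010

Append 4 zeros: 11100101110000. Divide by 10111 (XOR where the leading bit is 1):
  pos 0: 11100 XOR 10111 = 01011
  pos 1: 10111 XOR 10111 = 00000
  pos 7: 11100 XOR 10111 = 01011
  pos 8: 10110 XOR 10111 = 00001
Remainder (last 4 bits) = 0010. This is the CRC / FCS.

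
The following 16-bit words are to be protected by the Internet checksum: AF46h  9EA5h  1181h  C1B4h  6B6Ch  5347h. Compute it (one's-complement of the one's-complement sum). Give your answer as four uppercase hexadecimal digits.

One's-complement addition (fold any carry out of bit 15 back into bit 0):
  0xAF46 + 0x9EA5 = 0x14DEB → wrap carry → 0x4DEC
  0x4DEC + 0x1181 = 0x05F6D
  0x5F6D + 0xC1B4 = 0x12121 → wrap carry → 0x2122
  0x2122 + 0x6B6C = 0x08C8E
  0x8C8E + 0x5347 = 0x0DFD5
One's-complement sum = 0xDFD5.
Checksum = ~0xDFD5 & 0xFFFF = 0x202A.

202A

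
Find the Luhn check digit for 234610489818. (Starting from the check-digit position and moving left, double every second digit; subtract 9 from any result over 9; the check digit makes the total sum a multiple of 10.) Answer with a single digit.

9

Partial digits right→left: 8 1 8 9 8 4 0 1 6 4 3 2
Double every second digit counting from the check-digit position (so the 1st, 3rd, 5th, ... of the partial from the right).
  doubled (with −9 where >9): 7 7 7 0 3 6 → sum 30
  kept as-is: 1 9 4 1 4 2 → sum 21
Total = 30 + 21 = 51.
Check digit = (10 − (51 mod 10)) mod 10 = 9.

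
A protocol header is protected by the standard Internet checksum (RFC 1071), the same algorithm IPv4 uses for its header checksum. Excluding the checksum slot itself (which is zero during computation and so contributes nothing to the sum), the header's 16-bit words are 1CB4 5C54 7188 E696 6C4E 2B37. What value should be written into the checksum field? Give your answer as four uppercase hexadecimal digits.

9752

One's-complement addition (fold any carry out of bit 15 back into bit 0):
  0x1CB4 + 0x5C54 = 0x07908
  0x7908 + 0x7188 = 0x0EA90
  0xEA90 + 0xE696 = 0x1D126 → wrap carry → 0xD127
  0xD127 + 0x6C4E = 0x13D75 → wrap carry → 0x3D76
  0x3D76 + 0x2B37 = 0x068AD
One's-complement sum = 0x68AD.
Checksum = ~0x68AD & 0xFFFF = 0x9752.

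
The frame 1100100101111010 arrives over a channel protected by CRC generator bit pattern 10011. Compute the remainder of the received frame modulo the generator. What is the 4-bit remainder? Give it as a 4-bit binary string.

0000

Modulo-2 division of 1100100101111010 by 10011:
  pos 0: 11001 XOR 10011 = 01010
  pos 1: 10100 XOR 10011 = 00111
  pos 3: 11101 XOR 10011 = 01110
  pos 4: 11100 XOR 10011 = 01111
  pos 5: 11111 XOR 10011 = 01100
  pos 6: 11001 XOR 10011 = 01010
  pos 7: 10101 XOR 10011 = 00110
  pos 9: 11010 XOR 10011 = 01001
  pos 10: 10011 XOR 10011 = 00000
Remainder = 0000 (zero — the frame passes the CRC check).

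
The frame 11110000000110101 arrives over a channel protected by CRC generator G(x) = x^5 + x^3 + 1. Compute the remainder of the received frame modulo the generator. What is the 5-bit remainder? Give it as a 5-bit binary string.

00000

Modulo-2 division of 11110000000110101 by 101001:
  pos 0: 111100 XOR 101001 = 010101
  pos 1: 101010 XOR 101001 = 000011
  pos 5: 110000 XOR 101001 = 011001
  pos 6: 110011 XOR 101001 = 011010
  pos 7: 110101 XOR 101001 = 011100
  pos 8: 111000 XOR 101001 = 010001
  pos 9: 100011 XOR 101001 = 001010
  pos 11: 101001 XOR 101001 = 000000
Remainder = 00000 (zero — the frame passes the CRC check).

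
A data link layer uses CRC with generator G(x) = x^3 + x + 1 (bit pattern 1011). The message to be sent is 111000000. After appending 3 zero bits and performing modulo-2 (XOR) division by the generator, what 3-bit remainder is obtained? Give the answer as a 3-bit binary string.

Append 3 zeros: 111000000000. Divide by 1011 (XOR where the leading bit is 1):
  pos 0: 1110 XOR 1011 = 0101
  pos 1: 1010 XOR 1011 = 0001
  pos 4: 1000 XOR 1011 = 0011
  pos 6: 1100 XOR 1011 = 0111
  pos 7: 1110 XOR 1011 = 0101
  pos 8: 1010 XOR 1011 = 0001
Remainder (last 3 bits) = 001. This is the CRC / FCS.

001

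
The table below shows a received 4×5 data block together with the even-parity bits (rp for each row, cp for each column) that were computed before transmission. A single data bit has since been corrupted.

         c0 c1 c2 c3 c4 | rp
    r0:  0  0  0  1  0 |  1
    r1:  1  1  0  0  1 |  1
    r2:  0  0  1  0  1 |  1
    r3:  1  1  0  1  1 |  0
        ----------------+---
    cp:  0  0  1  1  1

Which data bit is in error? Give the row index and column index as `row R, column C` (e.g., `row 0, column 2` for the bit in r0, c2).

Recompute each row's even parity and compare to rp:
  r0: data parity 1, sent rp 1 → ok
  r1: data parity 1, sent rp 1 → ok
  r2: data parity 0, sent rp 1 → mismatch
  r3: data parity 0, sent rp 0 → ok
Recompute each column's even parity and compare to cp:
  c0: data parity 0, sent cp 0 → ok
  c1: data parity 0, sent cp 0 → ok
  c2: data parity 1, sent cp 1 → ok
  c3: data parity 0, sent cp 1 → mismatch
  c4: data parity 1, sent cp 1 → ok
Exactly one row (r2) and one column (c3) fail → the flipped bit is at their intersection.

row 2, column 3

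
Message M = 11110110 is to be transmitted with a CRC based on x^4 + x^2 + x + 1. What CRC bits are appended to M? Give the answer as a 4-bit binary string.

1100

Append 4 zeros: 111101100000. Divide by 10111 (XOR where the leading bit is 1):
  pos 0: 11110 XOR 10111 = 01001
  pos 1: 10011 XOR 10111 = 00100
  pos 3: 10010 XOR 10111 = 00101
  pos 5: 10100 XOR 10111 = 00011
Remainder (last 4 bits) = 1100. This is the CRC / FCS.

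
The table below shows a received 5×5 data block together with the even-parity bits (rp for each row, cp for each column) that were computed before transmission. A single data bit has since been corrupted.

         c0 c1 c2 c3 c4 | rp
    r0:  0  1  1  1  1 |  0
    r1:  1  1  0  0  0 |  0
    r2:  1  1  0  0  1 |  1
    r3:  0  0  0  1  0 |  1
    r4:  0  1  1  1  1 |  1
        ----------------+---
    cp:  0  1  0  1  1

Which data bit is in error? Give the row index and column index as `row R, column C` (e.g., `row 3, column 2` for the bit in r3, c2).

Recompute each row's even parity and compare to rp:
  r0: data parity 0, sent rp 0 → ok
  r1: data parity 0, sent rp 0 → ok
  r2: data parity 1, sent rp 1 → ok
  r3: data parity 1, sent rp 1 → ok
  r4: data parity 0, sent rp 1 → mismatch
Recompute each column's even parity and compare to cp:
  c0: data parity 0, sent cp 0 → ok
  c1: data parity 0, sent cp 1 → mismatch
  c2: data parity 0, sent cp 0 → ok
  c3: data parity 1, sent cp 1 → ok
  c4: data parity 1, sent cp 1 → ok
Exactly one row (r4) and one column (c1) fail → the flipped bit is at their intersection.

row 4, column 1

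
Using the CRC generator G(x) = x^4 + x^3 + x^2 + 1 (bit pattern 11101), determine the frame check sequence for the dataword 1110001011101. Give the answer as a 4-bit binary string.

1111

Append 4 zeros: 11100010111010000. Divide by 11101 (XOR where the leading bit is 1):
  pos 0: 11100 XOR 11101 = 00001
  pos 4: 10101 XOR 11101 = 01000
  pos 5: 10001 XOR 11101 = 01100
  pos 6: 11001 XOR 11101 = 00100
  pos 8: 10001 XOR 11101 = 01100
  pos 9: 11000 XOR 11101 = 00101
  pos 11: 10100 XOR 11101 = 01001
  pos 12: 10010 XOR 11101 = 01111
Remainder (last 4 bits) = 1111. This is the CRC / FCS.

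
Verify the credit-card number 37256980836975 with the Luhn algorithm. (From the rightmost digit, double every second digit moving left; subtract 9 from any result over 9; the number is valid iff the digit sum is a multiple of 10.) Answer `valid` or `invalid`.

From the right, keep odd positions and double even positions (subtract 9 from any doubled value over 9):
  doubled (positions 2,4,...): 5 3 7 7 3 4 6 → sum 35
  kept (positions 1,3,...): 5 9 3 0 9 5 7 → sum 38
Total = 73.
73 mod 10 = 3, so the number is invalid.

invalid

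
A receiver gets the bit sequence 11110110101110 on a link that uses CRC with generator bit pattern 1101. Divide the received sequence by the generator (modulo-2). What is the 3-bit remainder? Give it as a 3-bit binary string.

Modulo-2 division of 11110110101110 by 1101:
  pos 0: 1111 XOR 1101 = 0010
  pos 2: 1001 XOR 1101 = 0100
  pos 3: 1001 XOR 1101 = 0100
  pos 4: 1000 XOR 1101 = 0101
  pos 5: 1011 XOR 1101 = 0110
  pos 6: 1100 XOR 1101 = 0001
  pos 9: 1111 XOR 1101 = 0010
Remainder = 100 (nonzero — an error is detected).

100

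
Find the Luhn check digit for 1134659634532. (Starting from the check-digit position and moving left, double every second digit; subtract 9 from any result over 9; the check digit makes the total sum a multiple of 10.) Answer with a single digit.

Partial digits right→left: 2 3 5 4 3 6 9 5 6 4 3 1 1
Double every second digit counting from the check-digit position (so the 1st, 3rd, 5th, ... of the partial from the right).
  doubled (with −9 where >9): 4 1 6 9 3 6 2 → sum 31
  kept as-is: 3 4 6 5 4 1 → sum 23
Total = 31 + 23 = 54.
Check digit = (10 − (54 mod 10)) mod 10 = 6.

6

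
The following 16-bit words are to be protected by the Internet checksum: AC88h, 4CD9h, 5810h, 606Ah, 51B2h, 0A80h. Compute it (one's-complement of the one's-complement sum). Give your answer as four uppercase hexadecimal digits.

F1F0

One's-complement addition (fold any carry out of bit 15 back into bit 0):
  0xAC88 + 0x4CD9 = 0x0F961
  0xF961 + 0x5810 = 0x15171 → wrap carry → 0x5172
  0x5172 + 0x606A = 0x0B1DC
  0xB1DC + 0x51B2 = 0x1038E → wrap carry → 0x038F
  0x038F + 0x0A80 = 0x00E0F
One's-complement sum = 0x0E0F.
Checksum = ~0x0E0F & 0xFFFF = 0xF1F0.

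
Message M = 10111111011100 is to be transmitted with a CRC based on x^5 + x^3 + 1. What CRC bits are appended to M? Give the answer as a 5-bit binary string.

11110

Append 5 zeros: 1011111101110000000. Divide by 101001 (XOR where the leading bit is 1):
  pos 0: 101111 XOR 101001 = 000110
  pos 3: 110110 XOR 101001 = 011111
  pos 4: 111111 XOR 101001 = 010110
  pos 5: 101101 XOR 101001 = 000100
  pos 8: 100100 XOR 101001 = 001101
  pos 10: 110100 XOR 101001 = 011101
  pos 11: 111010 XOR 101001 = 010011
  pos 12: 100110 XOR 101001 = 001111
Remainder (last 5 bits) = 11110. This is the CRC / FCS.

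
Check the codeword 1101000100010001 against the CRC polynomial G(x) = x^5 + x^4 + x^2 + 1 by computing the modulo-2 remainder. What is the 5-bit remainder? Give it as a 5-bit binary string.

00000

Modulo-2 division of 1101000100010001 by 110101:
  pos 0: 110100 XOR 110101 = 000001
  pos 5: 101000 XOR 110101 = 011101
  pos 6: 111011 XOR 110101 = 001110
  pos 8: 111000 XOR 110101 = 001101
  pos 10: 110101 XOR 110101 = 000000
Remainder = 00000 (zero — the frame passes the CRC check).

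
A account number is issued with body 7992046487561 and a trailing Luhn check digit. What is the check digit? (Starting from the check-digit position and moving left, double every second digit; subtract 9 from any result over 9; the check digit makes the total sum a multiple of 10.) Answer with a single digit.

1

Partial digits right→left: 1 6 5 7 8 4 6 4 0 2 9 9 7
Double every second digit counting from the check-digit position (so the 1st, 3rd, 5th, ... of the partial from the right).
  doubled (with −9 where >9): 2 1 7 3 0 9 5 → sum 27
  kept as-is: 6 7 4 4 2 9 → sum 32
Total = 27 + 32 = 59.
Check digit = (10 − (59 mod 10)) mod 10 = 1.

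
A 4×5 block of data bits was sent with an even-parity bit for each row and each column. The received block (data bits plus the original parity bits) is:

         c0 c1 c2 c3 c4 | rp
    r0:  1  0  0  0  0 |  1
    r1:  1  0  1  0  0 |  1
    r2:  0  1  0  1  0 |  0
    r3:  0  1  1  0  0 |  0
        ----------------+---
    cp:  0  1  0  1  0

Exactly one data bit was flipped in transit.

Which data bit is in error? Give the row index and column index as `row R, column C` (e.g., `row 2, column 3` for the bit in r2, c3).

Recompute each row's even parity and compare to rp:
  r0: data parity 1, sent rp 1 → ok
  r1: data parity 0, sent rp 1 → mismatch
  r2: data parity 0, sent rp 0 → ok
  r3: data parity 0, sent rp 0 → ok
Recompute each column's even parity and compare to cp:
  c0: data parity 0, sent cp 0 → ok
  c1: data parity 0, sent cp 1 → mismatch
  c2: data parity 0, sent cp 0 → ok
  c3: data parity 1, sent cp 1 → ok
  c4: data parity 0, sent cp 0 → ok
Exactly one row (r1) and one column (c1) fail → the flipped bit is at their intersection.

row 1, column 1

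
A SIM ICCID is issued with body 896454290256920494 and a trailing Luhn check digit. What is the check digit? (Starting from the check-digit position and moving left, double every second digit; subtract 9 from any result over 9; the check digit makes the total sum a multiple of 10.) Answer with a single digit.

Partial digits right→left: 4 9 4 0 2 9 6 5 2 0 9 2 4 5 4 6 9 8
Double every second digit counting from the check-digit position (so the 1st, 3rd, 5th, ... of the partial from the right).
  doubled (with −9 where >9): 8 8 4 3 4 9 8 8 9 → sum 61
  kept as-is: 9 0 9 5 0 2 5 6 8 → sum 44
Total = 61 + 44 = 105.
Check digit = (10 − (105 mod 10)) mod 10 = 5.

5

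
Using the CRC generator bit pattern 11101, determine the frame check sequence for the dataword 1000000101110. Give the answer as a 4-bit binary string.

Append 4 zeros: 10000001011100000. Divide by 11101 (XOR where the leading bit is 1):
  pos 0: 10000 XOR 11101 = 01101
  pos 1: 11010 XOR 11101 = 00111
  pos 3: 11101 XOR 11101 = 00000
  pos 9: 11100 XOR 11101 = 00001
Remainder (last 4 bits) = 1000. This is the CRC / FCS.

1000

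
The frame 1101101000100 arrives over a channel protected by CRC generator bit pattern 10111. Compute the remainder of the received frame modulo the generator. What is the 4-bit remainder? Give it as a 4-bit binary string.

0000

Modulo-2 division of 1101101000100 by 10111:
  pos 0: 11011 XOR 10111 = 01100
  pos 1: 11000 XOR 10111 = 01111
  pos 2: 11111 XOR 10111 = 01000
  pos 3: 10000 XOR 10111 = 00111
  pos 5: 11100 XOR 10111 = 01011
  pos 6: 10111 XOR 10111 = 00000
Remainder = 0000 (zero — the frame passes the CRC check).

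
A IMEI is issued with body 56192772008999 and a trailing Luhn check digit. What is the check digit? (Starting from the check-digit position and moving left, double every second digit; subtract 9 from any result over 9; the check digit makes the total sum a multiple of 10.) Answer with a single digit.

Partial digits right→left: 9 9 9 8 0 0 2 7 7 2 9 1 6 5
Double every second digit counting from the check-digit position (so the 1st, 3rd, 5th, ... of the partial from the right).
  doubled (with −9 where >9): 9 9 0 4 5 9 3 → sum 39
  kept as-is: 9 8 0 7 2 1 5 → sum 32
Total = 39 + 32 = 71.
Check digit = (10 − (71 mod 10)) mod 10 = 9.

9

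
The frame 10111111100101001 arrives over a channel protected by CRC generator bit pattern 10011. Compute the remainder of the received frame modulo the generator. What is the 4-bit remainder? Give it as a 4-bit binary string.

Modulo-2 division of 10111111100101001 by 10011:
  pos 0: 10111 XOR 10011 = 00100
  pos 2: 10011 XOR 10011 = 00000
  pos 7: 11001 XOR 10011 = 01010
  pos 8: 10100 XOR 10011 = 00111
  pos 10: 11110 XOR 10011 = 01101
  pos 11: 11010 XOR 10011 = 01001
  pos 12: 10011 XOR 10011 = 00000
Remainder = 0000 (zero — the frame passes the CRC check).

0000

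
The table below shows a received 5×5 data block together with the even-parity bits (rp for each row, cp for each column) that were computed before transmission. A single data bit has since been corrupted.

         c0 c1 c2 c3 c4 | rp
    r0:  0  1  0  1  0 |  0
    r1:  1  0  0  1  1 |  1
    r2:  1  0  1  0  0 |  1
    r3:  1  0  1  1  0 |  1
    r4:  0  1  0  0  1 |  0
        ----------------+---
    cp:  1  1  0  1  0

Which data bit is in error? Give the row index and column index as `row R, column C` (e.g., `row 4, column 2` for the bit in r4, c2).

row 2, column 1

Recompute each row's even parity and compare to rp:
  r0: data parity 0, sent rp 0 → ok
  r1: data parity 1, sent rp 1 → ok
  r2: data parity 0, sent rp 1 → mismatch
  r3: data parity 1, sent rp 1 → ok
  r4: data parity 0, sent rp 0 → ok
Recompute each column's even parity and compare to cp:
  c0: data parity 1, sent cp 1 → ok
  c1: data parity 0, sent cp 1 → mismatch
  c2: data parity 0, sent cp 0 → ok
  c3: data parity 1, sent cp 1 → ok
  c4: data parity 0, sent cp 0 → ok
Exactly one row (r2) and one column (c1) fail → the flipped bit is at their intersection.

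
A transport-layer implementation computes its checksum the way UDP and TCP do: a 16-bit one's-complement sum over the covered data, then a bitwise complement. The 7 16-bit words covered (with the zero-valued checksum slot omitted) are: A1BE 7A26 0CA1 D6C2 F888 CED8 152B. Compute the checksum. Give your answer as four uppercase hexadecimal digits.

242A

One's-complement addition (fold any carry out of bit 15 back into bit 0):
  0xA1BE + 0x7A26 = 0x11BE4 → wrap carry → 0x1BE5
  0x1BE5 + 0x0CA1 = 0x02886
  0x2886 + 0xD6C2 = 0x0FF48
  0xFF48 + 0xF888 = 0x1F7D0 → wrap carry → 0xF7D1
  0xF7D1 + 0xCED8 = 0x1C6A9 → wrap carry → 0xC6AA
  0xC6AA + 0x152B = 0x0DBD5
One's-complement sum = 0xDBD5.
Checksum = ~0xDBD5 & 0xFFFF = 0x242A.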